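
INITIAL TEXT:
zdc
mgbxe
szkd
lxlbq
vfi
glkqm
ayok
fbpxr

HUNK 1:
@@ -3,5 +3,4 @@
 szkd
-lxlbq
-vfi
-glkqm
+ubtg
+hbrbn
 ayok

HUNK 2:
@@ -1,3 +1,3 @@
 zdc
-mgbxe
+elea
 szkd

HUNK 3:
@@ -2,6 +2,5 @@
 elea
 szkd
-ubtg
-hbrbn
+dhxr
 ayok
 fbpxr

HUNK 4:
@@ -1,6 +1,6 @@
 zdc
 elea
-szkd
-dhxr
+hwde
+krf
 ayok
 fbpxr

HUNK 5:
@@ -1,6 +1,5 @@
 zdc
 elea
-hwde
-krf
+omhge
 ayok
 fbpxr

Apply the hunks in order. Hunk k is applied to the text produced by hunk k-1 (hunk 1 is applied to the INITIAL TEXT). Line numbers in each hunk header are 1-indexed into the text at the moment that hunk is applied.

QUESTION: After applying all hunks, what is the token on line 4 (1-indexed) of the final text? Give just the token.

Hunk 1: at line 3 remove [lxlbq,vfi,glkqm] add [ubtg,hbrbn] -> 7 lines: zdc mgbxe szkd ubtg hbrbn ayok fbpxr
Hunk 2: at line 1 remove [mgbxe] add [elea] -> 7 lines: zdc elea szkd ubtg hbrbn ayok fbpxr
Hunk 3: at line 2 remove [ubtg,hbrbn] add [dhxr] -> 6 lines: zdc elea szkd dhxr ayok fbpxr
Hunk 4: at line 1 remove [szkd,dhxr] add [hwde,krf] -> 6 lines: zdc elea hwde krf ayok fbpxr
Hunk 5: at line 1 remove [hwde,krf] add [omhge] -> 5 lines: zdc elea omhge ayok fbpxr
Final line 4: ayok

Answer: ayok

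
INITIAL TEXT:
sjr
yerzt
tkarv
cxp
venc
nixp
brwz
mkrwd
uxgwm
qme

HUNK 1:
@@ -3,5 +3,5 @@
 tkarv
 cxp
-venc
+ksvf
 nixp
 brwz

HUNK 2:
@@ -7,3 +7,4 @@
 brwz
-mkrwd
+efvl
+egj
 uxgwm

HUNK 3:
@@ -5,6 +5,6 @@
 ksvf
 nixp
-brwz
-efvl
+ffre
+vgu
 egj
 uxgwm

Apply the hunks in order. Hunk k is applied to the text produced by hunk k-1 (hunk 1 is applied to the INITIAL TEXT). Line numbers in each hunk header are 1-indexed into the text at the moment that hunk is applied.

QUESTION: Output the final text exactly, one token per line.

Hunk 1: at line 3 remove [venc] add [ksvf] -> 10 lines: sjr yerzt tkarv cxp ksvf nixp brwz mkrwd uxgwm qme
Hunk 2: at line 7 remove [mkrwd] add [efvl,egj] -> 11 lines: sjr yerzt tkarv cxp ksvf nixp brwz efvl egj uxgwm qme
Hunk 3: at line 5 remove [brwz,efvl] add [ffre,vgu] -> 11 lines: sjr yerzt tkarv cxp ksvf nixp ffre vgu egj uxgwm qme

Answer: sjr
yerzt
tkarv
cxp
ksvf
nixp
ffre
vgu
egj
uxgwm
qme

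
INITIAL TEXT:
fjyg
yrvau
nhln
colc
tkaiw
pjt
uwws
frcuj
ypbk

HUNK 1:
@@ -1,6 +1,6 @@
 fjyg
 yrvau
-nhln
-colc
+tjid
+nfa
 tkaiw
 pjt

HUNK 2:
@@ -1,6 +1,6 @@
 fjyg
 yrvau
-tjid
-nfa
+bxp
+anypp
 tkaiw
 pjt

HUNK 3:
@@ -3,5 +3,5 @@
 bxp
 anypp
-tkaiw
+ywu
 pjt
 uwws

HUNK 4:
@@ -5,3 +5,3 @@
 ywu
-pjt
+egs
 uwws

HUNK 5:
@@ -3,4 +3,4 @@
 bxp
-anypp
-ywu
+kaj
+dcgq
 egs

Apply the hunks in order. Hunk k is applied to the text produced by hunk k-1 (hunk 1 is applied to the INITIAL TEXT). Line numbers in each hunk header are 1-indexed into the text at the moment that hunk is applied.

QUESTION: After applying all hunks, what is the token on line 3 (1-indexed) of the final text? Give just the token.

Hunk 1: at line 1 remove [nhln,colc] add [tjid,nfa] -> 9 lines: fjyg yrvau tjid nfa tkaiw pjt uwws frcuj ypbk
Hunk 2: at line 1 remove [tjid,nfa] add [bxp,anypp] -> 9 lines: fjyg yrvau bxp anypp tkaiw pjt uwws frcuj ypbk
Hunk 3: at line 3 remove [tkaiw] add [ywu] -> 9 lines: fjyg yrvau bxp anypp ywu pjt uwws frcuj ypbk
Hunk 4: at line 5 remove [pjt] add [egs] -> 9 lines: fjyg yrvau bxp anypp ywu egs uwws frcuj ypbk
Hunk 5: at line 3 remove [anypp,ywu] add [kaj,dcgq] -> 9 lines: fjyg yrvau bxp kaj dcgq egs uwws frcuj ypbk
Final line 3: bxp

Answer: bxp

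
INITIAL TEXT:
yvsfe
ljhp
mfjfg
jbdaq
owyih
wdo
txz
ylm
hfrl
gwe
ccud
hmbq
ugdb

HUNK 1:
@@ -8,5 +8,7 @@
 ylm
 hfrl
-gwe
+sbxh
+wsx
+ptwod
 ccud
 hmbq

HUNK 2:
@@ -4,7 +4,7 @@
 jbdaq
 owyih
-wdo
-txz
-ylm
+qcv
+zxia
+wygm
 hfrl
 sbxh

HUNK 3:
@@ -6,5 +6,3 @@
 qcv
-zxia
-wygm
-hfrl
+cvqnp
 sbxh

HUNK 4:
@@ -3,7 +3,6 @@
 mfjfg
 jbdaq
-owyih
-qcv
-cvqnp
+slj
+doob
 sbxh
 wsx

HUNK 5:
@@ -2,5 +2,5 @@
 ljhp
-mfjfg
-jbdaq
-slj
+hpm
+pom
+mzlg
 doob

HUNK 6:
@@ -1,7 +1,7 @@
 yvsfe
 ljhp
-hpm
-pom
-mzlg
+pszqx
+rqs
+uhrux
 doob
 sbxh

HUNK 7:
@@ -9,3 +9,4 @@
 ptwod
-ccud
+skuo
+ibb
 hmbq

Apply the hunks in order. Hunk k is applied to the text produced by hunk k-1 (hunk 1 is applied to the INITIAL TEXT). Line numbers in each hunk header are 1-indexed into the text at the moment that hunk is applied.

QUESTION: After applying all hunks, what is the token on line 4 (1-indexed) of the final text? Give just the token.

Answer: rqs

Derivation:
Hunk 1: at line 8 remove [gwe] add [sbxh,wsx,ptwod] -> 15 lines: yvsfe ljhp mfjfg jbdaq owyih wdo txz ylm hfrl sbxh wsx ptwod ccud hmbq ugdb
Hunk 2: at line 4 remove [wdo,txz,ylm] add [qcv,zxia,wygm] -> 15 lines: yvsfe ljhp mfjfg jbdaq owyih qcv zxia wygm hfrl sbxh wsx ptwod ccud hmbq ugdb
Hunk 3: at line 6 remove [zxia,wygm,hfrl] add [cvqnp] -> 13 lines: yvsfe ljhp mfjfg jbdaq owyih qcv cvqnp sbxh wsx ptwod ccud hmbq ugdb
Hunk 4: at line 3 remove [owyih,qcv,cvqnp] add [slj,doob] -> 12 lines: yvsfe ljhp mfjfg jbdaq slj doob sbxh wsx ptwod ccud hmbq ugdb
Hunk 5: at line 2 remove [mfjfg,jbdaq,slj] add [hpm,pom,mzlg] -> 12 lines: yvsfe ljhp hpm pom mzlg doob sbxh wsx ptwod ccud hmbq ugdb
Hunk 6: at line 1 remove [hpm,pom,mzlg] add [pszqx,rqs,uhrux] -> 12 lines: yvsfe ljhp pszqx rqs uhrux doob sbxh wsx ptwod ccud hmbq ugdb
Hunk 7: at line 9 remove [ccud] add [skuo,ibb] -> 13 lines: yvsfe ljhp pszqx rqs uhrux doob sbxh wsx ptwod skuo ibb hmbq ugdb
Final line 4: rqs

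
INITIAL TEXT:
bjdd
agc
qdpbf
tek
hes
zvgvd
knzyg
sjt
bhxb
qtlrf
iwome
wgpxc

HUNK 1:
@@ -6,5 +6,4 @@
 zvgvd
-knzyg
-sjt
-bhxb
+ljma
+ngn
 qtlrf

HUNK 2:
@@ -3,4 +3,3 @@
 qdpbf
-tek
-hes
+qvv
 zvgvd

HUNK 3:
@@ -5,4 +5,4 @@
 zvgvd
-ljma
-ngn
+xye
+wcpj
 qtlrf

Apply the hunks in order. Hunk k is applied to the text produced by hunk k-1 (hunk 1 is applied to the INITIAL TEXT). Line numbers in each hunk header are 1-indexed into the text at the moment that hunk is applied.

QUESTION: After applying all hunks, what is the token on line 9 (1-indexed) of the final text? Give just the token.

Answer: iwome

Derivation:
Hunk 1: at line 6 remove [knzyg,sjt,bhxb] add [ljma,ngn] -> 11 lines: bjdd agc qdpbf tek hes zvgvd ljma ngn qtlrf iwome wgpxc
Hunk 2: at line 3 remove [tek,hes] add [qvv] -> 10 lines: bjdd agc qdpbf qvv zvgvd ljma ngn qtlrf iwome wgpxc
Hunk 3: at line 5 remove [ljma,ngn] add [xye,wcpj] -> 10 lines: bjdd agc qdpbf qvv zvgvd xye wcpj qtlrf iwome wgpxc
Final line 9: iwome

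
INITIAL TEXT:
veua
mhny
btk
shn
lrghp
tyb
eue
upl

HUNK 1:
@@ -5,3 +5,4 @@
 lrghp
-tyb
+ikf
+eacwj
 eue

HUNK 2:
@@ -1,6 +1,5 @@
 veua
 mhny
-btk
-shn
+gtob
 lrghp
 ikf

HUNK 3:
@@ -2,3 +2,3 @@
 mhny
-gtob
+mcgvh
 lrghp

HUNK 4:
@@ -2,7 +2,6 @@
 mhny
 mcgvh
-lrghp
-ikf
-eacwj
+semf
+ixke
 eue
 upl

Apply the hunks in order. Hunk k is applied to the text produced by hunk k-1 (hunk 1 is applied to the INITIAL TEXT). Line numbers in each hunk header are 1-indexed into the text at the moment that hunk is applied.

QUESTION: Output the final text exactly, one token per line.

Hunk 1: at line 5 remove [tyb] add [ikf,eacwj] -> 9 lines: veua mhny btk shn lrghp ikf eacwj eue upl
Hunk 2: at line 1 remove [btk,shn] add [gtob] -> 8 lines: veua mhny gtob lrghp ikf eacwj eue upl
Hunk 3: at line 2 remove [gtob] add [mcgvh] -> 8 lines: veua mhny mcgvh lrghp ikf eacwj eue upl
Hunk 4: at line 2 remove [lrghp,ikf,eacwj] add [semf,ixke] -> 7 lines: veua mhny mcgvh semf ixke eue upl

Answer: veua
mhny
mcgvh
semf
ixke
eue
upl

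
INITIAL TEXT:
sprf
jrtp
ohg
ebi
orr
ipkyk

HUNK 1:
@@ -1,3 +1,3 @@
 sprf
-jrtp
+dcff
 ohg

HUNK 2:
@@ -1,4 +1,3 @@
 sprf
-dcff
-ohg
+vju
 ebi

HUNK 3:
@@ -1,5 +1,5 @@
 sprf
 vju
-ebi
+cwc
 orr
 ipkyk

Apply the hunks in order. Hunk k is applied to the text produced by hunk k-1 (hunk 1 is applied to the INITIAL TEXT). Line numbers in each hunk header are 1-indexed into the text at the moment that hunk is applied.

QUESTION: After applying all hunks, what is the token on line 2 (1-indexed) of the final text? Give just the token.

Hunk 1: at line 1 remove [jrtp] add [dcff] -> 6 lines: sprf dcff ohg ebi orr ipkyk
Hunk 2: at line 1 remove [dcff,ohg] add [vju] -> 5 lines: sprf vju ebi orr ipkyk
Hunk 3: at line 1 remove [ebi] add [cwc] -> 5 lines: sprf vju cwc orr ipkyk
Final line 2: vju

Answer: vju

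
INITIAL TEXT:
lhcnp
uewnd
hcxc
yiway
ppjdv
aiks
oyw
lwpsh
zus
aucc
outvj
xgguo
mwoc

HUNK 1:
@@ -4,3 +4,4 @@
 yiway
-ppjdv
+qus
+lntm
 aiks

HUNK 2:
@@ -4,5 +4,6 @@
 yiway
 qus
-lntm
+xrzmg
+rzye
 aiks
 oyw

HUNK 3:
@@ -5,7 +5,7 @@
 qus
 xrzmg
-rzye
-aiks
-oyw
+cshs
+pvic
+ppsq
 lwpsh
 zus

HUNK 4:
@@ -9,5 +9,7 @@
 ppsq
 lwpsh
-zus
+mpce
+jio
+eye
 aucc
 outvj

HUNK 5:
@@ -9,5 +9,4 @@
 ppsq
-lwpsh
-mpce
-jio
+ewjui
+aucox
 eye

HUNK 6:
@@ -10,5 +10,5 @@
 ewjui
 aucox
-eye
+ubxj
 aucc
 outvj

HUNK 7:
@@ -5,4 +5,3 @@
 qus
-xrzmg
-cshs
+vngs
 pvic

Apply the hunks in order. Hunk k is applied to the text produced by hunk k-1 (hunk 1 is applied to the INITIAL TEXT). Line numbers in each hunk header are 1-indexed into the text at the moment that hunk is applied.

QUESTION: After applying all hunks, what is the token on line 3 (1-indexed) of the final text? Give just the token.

Answer: hcxc

Derivation:
Hunk 1: at line 4 remove [ppjdv] add [qus,lntm] -> 14 lines: lhcnp uewnd hcxc yiway qus lntm aiks oyw lwpsh zus aucc outvj xgguo mwoc
Hunk 2: at line 4 remove [lntm] add [xrzmg,rzye] -> 15 lines: lhcnp uewnd hcxc yiway qus xrzmg rzye aiks oyw lwpsh zus aucc outvj xgguo mwoc
Hunk 3: at line 5 remove [rzye,aiks,oyw] add [cshs,pvic,ppsq] -> 15 lines: lhcnp uewnd hcxc yiway qus xrzmg cshs pvic ppsq lwpsh zus aucc outvj xgguo mwoc
Hunk 4: at line 9 remove [zus] add [mpce,jio,eye] -> 17 lines: lhcnp uewnd hcxc yiway qus xrzmg cshs pvic ppsq lwpsh mpce jio eye aucc outvj xgguo mwoc
Hunk 5: at line 9 remove [lwpsh,mpce,jio] add [ewjui,aucox] -> 16 lines: lhcnp uewnd hcxc yiway qus xrzmg cshs pvic ppsq ewjui aucox eye aucc outvj xgguo mwoc
Hunk 6: at line 10 remove [eye] add [ubxj] -> 16 lines: lhcnp uewnd hcxc yiway qus xrzmg cshs pvic ppsq ewjui aucox ubxj aucc outvj xgguo mwoc
Hunk 7: at line 5 remove [xrzmg,cshs] add [vngs] -> 15 lines: lhcnp uewnd hcxc yiway qus vngs pvic ppsq ewjui aucox ubxj aucc outvj xgguo mwoc
Final line 3: hcxc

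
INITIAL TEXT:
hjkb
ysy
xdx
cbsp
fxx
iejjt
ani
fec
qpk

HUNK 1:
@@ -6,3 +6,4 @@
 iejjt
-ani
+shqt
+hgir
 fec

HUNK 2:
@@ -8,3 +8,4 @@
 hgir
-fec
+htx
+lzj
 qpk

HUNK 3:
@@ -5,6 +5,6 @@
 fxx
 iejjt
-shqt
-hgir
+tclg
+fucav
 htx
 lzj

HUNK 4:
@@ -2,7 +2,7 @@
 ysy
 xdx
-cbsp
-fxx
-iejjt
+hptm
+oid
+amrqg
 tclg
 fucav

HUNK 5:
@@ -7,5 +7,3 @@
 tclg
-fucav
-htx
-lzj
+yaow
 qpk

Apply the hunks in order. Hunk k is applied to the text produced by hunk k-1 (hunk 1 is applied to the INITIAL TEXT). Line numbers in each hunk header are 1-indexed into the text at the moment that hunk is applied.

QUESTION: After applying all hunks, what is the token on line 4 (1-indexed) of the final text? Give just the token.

Answer: hptm

Derivation:
Hunk 1: at line 6 remove [ani] add [shqt,hgir] -> 10 lines: hjkb ysy xdx cbsp fxx iejjt shqt hgir fec qpk
Hunk 2: at line 8 remove [fec] add [htx,lzj] -> 11 lines: hjkb ysy xdx cbsp fxx iejjt shqt hgir htx lzj qpk
Hunk 3: at line 5 remove [shqt,hgir] add [tclg,fucav] -> 11 lines: hjkb ysy xdx cbsp fxx iejjt tclg fucav htx lzj qpk
Hunk 4: at line 2 remove [cbsp,fxx,iejjt] add [hptm,oid,amrqg] -> 11 lines: hjkb ysy xdx hptm oid amrqg tclg fucav htx lzj qpk
Hunk 5: at line 7 remove [fucav,htx,lzj] add [yaow] -> 9 lines: hjkb ysy xdx hptm oid amrqg tclg yaow qpk
Final line 4: hptm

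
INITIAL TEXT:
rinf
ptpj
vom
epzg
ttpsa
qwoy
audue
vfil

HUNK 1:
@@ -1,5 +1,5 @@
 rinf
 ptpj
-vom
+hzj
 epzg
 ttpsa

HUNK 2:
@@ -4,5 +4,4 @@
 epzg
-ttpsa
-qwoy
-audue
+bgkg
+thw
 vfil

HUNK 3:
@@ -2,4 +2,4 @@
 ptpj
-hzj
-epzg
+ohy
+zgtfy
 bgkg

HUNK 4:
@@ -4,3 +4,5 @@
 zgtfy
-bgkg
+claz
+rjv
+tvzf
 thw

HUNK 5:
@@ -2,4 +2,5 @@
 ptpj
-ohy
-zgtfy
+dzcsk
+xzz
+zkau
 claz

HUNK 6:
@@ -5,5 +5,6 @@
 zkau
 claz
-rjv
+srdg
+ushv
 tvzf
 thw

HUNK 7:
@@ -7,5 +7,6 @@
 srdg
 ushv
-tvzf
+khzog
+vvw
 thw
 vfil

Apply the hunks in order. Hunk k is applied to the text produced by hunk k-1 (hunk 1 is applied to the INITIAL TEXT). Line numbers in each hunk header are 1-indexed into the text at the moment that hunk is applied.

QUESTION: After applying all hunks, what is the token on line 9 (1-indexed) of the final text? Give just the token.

Hunk 1: at line 1 remove [vom] add [hzj] -> 8 lines: rinf ptpj hzj epzg ttpsa qwoy audue vfil
Hunk 2: at line 4 remove [ttpsa,qwoy,audue] add [bgkg,thw] -> 7 lines: rinf ptpj hzj epzg bgkg thw vfil
Hunk 3: at line 2 remove [hzj,epzg] add [ohy,zgtfy] -> 7 lines: rinf ptpj ohy zgtfy bgkg thw vfil
Hunk 4: at line 4 remove [bgkg] add [claz,rjv,tvzf] -> 9 lines: rinf ptpj ohy zgtfy claz rjv tvzf thw vfil
Hunk 5: at line 2 remove [ohy,zgtfy] add [dzcsk,xzz,zkau] -> 10 lines: rinf ptpj dzcsk xzz zkau claz rjv tvzf thw vfil
Hunk 6: at line 5 remove [rjv] add [srdg,ushv] -> 11 lines: rinf ptpj dzcsk xzz zkau claz srdg ushv tvzf thw vfil
Hunk 7: at line 7 remove [tvzf] add [khzog,vvw] -> 12 lines: rinf ptpj dzcsk xzz zkau claz srdg ushv khzog vvw thw vfil
Final line 9: khzog

Answer: khzog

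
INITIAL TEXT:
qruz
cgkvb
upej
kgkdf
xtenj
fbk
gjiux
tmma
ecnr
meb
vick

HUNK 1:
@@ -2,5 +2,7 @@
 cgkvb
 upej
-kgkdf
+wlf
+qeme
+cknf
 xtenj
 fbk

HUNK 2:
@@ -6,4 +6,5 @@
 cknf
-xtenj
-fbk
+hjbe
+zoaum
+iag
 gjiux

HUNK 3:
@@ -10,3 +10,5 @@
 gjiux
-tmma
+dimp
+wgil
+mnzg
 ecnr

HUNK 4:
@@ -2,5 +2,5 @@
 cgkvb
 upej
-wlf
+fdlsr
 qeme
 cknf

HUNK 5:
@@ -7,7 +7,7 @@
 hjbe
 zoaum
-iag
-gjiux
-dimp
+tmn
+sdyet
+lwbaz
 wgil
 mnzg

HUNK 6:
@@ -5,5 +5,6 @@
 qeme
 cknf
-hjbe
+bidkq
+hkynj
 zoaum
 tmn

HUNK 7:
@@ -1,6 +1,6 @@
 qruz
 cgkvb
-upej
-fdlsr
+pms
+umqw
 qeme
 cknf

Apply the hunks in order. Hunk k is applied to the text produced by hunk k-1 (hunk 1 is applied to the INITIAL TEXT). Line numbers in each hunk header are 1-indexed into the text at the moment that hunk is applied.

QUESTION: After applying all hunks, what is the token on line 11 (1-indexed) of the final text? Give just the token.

Answer: sdyet

Derivation:
Hunk 1: at line 2 remove [kgkdf] add [wlf,qeme,cknf] -> 13 lines: qruz cgkvb upej wlf qeme cknf xtenj fbk gjiux tmma ecnr meb vick
Hunk 2: at line 6 remove [xtenj,fbk] add [hjbe,zoaum,iag] -> 14 lines: qruz cgkvb upej wlf qeme cknf hjbe zoaum iag gjiux tmma ecnr meb vick
Hunk 3: at line 10 remove [tmma] add [dimp,wgil,mnzg] -> 16 lines: qruz cgkvb upej wlf qeme cknf hjbe zoaum iag gjiux dimp wgil mnzg ecnr meb vick
Hunk 4: at line 2 remove [wlf] add [fdlsr] -> 16 lines: qruz cgkvb upej fdlsr qeme cknf hjbe zoaum iag gjiux dimp wgil mnzg ecnr meb vick
Hunk 5: at line 7 remove [iag,gjiux,dimp] add [tmn,sdyet,lwbaz] -> 16 lines: qruz cgkvb upej fdlsr qeme cknf hjbe zoaum tmn sdyet lwbaz wgil mnzg ecnr meb vick
Hunk 6: at line 5 remove [hjbe] add [bidkq,hkynj] -> 17 lines: qruz cgkvb upej fdlsr qeme cknf bidkq hkynj zoaum tmn sdyet lwbaz wgil mnzg ecnr meb vick
Hunk 7: at line 1 remove [upej,fdlsr] add [pms,umqw] -> 17 lines: qruz cgkvb pms umqw qeme cknf bidkq hkynj zoaum tmn sdyet lwbaz wgil mnzg ecnr meb vick
Final line 11: sdyet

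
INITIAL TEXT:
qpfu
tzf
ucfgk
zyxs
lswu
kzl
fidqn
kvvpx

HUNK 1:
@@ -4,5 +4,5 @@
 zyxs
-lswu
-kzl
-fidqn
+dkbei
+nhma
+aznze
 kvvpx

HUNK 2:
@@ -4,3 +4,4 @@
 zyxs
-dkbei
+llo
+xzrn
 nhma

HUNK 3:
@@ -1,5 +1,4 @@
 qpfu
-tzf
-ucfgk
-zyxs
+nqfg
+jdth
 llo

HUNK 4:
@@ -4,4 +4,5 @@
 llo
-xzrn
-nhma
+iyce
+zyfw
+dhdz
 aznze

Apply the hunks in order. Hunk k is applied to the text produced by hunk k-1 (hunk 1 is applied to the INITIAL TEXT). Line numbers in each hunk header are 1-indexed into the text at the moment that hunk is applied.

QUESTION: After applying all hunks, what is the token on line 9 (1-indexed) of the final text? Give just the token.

Hunk 1: at line 4 remove [lswu,kzl,fidqn] add [dkbei,nhma,aznze] -> 8 lines: qpfu tzf ucfgk zyxs dkbei nhma aznze kvvpx
Hunk 2: at line 4 remove [dkbei] add [llo,xzrn] -> 9 lines: qpfu tzf ucfgk zyxs llo xzrn nhma aznze kvvpx
Hunk 3: at line 1 remove [tzf,ucfgk,zyxs] add [nqfg,jdth] -> 8 lines: qpfu nqfg jdth llo xzrn nhma aznze kvvpx
Hunk 4: at line 4 remove [xzrn,nhma] add [iyce,zyfw,dhdz] -> 9 lines: qpfu nqfg jdth llo iyce zyfw dhdz aznze kvvpx
Final line 9: kvvpx

Answer: kvvpx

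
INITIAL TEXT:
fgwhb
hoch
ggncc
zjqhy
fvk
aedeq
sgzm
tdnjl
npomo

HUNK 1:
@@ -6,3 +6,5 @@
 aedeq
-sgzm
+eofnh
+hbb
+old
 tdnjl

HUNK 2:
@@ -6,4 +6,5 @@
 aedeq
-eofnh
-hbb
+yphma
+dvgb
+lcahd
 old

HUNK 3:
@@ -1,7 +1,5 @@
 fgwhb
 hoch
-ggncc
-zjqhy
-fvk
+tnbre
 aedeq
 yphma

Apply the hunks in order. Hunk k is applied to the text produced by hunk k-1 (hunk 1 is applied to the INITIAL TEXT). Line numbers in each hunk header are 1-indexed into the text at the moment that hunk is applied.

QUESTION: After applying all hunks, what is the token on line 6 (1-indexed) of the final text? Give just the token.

Hunk 1: at line 6 remove [sgzm] add [eofnh,hbb,old] -> 11 lines: fgwhb hoch ggncc zjqhy fvk aedeq eofnh hbb old tdnjl npomo
Hunk 2: at line 6 remove [eofnh,hbb] add [yphma,dvgb,lcahd] -> 12 lines: fgwhb hoch ggncc zjqhy fvk aedeq yphma dvgb lcahd old tdnjl npomo
Hunk 3: at line 1 remove [ggncc,zjqhy,fvk] add [tnbre] -> 10 lines: fgwhb hoch tnbre aedeq yphma dvgb lcahd old tdnjl npomo
Final line 6: dvgb

Answer: dvgb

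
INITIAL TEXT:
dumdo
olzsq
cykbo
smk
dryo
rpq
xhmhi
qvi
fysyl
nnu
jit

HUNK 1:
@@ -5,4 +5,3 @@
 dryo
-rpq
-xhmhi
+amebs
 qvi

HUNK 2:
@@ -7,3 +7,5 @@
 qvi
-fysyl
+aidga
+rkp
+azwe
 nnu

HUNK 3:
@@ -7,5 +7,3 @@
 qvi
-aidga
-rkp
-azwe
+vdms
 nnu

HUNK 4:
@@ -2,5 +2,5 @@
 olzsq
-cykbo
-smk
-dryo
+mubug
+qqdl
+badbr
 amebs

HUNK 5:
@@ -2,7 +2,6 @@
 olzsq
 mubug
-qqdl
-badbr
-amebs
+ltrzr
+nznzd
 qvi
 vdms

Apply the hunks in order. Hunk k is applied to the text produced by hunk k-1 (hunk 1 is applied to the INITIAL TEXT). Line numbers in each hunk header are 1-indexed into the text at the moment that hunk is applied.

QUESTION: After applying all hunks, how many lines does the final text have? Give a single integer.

Answer: 9

Derivation:
Hunk 1: at line 5 remove [rpq,xhmhi] add [amebs] -> 10 lines: dumdo olzsq cykbo smk dryo amebs qvi fysyl nnu jit
Hunk 2: at line 7 remove [fysyl] add [aidga,rkp,azwe] -> 12 lines: dumdo olzsq cykbo smk dryo amebs qvi aidga rkp azwe nnu jit
Hunk 3: at line 7 remove [aidga,rkp,azwe] add [vdms] -> 10 lines: dumdo olzsq cykbo smk dryo amebs qvi vdms nnu jit
Hunk 4: at line 2 remove [cykbo,smk,dryo] add [mubug,qqdl,badbr] -> 10 lines: dumdo olzsq mubug qqdl badbr amebs qvi vdms nnu jit
Hunk 5: at line 2 remove [qqdl,badbr,amebs] add [ltrzr,nznzd] -> 9 lines: dumdo olzsq mubug ltrzr nznzd qvi vdms nnu jit
Final line count: 9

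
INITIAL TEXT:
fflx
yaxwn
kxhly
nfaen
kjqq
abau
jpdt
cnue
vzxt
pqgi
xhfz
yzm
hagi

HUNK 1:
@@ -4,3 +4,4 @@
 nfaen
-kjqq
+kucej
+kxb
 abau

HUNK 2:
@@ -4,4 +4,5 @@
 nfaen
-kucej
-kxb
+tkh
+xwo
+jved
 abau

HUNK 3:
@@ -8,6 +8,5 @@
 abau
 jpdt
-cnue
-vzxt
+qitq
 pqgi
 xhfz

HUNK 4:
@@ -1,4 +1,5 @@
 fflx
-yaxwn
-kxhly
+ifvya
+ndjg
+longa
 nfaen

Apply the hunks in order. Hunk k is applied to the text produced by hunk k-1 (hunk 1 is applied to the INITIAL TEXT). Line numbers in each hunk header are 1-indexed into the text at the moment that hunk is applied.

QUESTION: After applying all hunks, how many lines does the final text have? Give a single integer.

Hunk 1: at line 4 remove [kjqq] add [kucej,kxb] -> 14 lines: fflx yaxwn kxhly nfaen kucej kxb abau jpdt cnue vzxt pqgi xhfz yzm hagi
Hunk 2: at line 4 remove [kucej,kxb] add [tkh,xwo,jved] -> 15 lines: fflx yaxwn kxhly nfaen tkh xwo jved abau jpdt cnue vzxt pqgi xhfz yzm hagi
Hunk 3: at line 8 remove [cnue,vzxt] add [qitq] -> 14 lines: fflx yaxwn kxhly nfaen tkh xwo jved abau jpdt qitq pqgi xhfz yzm hagi
Hunk 4: at line 1 remove [yaxwn,kxhly] add [ifvya,ndjg,longa] -> 15 lines: fflx ifvya ndjg longa nfaen tkh xwo jved abau jpdt qitq pqgi xhfz yzm hagi
Final line count: 15

Answer: 15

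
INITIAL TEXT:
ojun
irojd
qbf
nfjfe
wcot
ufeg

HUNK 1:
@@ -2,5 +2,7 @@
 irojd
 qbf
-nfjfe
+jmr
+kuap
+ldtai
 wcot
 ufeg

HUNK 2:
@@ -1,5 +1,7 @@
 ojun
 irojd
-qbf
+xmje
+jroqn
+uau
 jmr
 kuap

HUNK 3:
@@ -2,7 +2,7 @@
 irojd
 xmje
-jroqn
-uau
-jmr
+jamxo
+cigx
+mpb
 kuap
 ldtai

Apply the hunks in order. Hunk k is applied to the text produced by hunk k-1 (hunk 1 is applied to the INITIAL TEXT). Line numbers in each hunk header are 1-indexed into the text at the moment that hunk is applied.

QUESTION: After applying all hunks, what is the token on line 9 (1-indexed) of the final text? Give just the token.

Hunk 1: at line 2 remove [nfjfe] add [jmr,kuap,ldtai] -> 8 lines: ojun irojd qbf jmr kuap ldtai wcot ufeg
Hunk 2: at line 1 remove [qbf] add [xmje,jroqn,uau] -> 10 lines: ojun irojd xmje jroqn uau jmr kuap ldtai wcot ufeg
Hunk 3: at line 2 remove [jroqn,uau,jmr] add [jamxo,cigx,mpb] -> 10 lines: ojun irojd xmje jamxo cigx mpb kuap ldtai wcot ufeg
Final line 9: wcot

Answer: wcot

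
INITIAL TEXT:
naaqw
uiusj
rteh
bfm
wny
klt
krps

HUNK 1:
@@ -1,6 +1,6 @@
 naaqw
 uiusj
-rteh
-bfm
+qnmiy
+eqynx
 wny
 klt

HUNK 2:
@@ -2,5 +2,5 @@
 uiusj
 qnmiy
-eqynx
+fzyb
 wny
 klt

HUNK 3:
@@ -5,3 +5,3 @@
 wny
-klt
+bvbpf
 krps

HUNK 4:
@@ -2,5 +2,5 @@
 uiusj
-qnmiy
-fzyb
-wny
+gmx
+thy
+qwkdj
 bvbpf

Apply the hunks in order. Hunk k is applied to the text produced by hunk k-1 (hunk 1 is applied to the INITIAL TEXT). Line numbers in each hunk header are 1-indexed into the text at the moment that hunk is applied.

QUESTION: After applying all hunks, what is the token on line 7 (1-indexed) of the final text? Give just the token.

Answer: krps

Derivation:
Hunk 1: at line 1 remove [rteh,bfm] add [qnmiy,eqynx] -> 7 lines: naaqw uiusj qnmiy eqynx wny klt krps
Hunk 2: at line 2 remove [eqynx] add [fzyb] -> 7 lines: naaqw uiusj qnmiy fzyb wny klt krps
Hunk 3: at line 5 remove [klt] add [bvbpf] -> 7 lines: naaqw uiusj qnmiy fzyb wny bvbpf krps
Hunk 4: at line 2 remove [qnmiy,fzyb,wny] add [gmx,thy,qwkdj] -> 7 lines: naaqw uiusj gmx thy qwkdj bvbpf krps
Final line 7: krps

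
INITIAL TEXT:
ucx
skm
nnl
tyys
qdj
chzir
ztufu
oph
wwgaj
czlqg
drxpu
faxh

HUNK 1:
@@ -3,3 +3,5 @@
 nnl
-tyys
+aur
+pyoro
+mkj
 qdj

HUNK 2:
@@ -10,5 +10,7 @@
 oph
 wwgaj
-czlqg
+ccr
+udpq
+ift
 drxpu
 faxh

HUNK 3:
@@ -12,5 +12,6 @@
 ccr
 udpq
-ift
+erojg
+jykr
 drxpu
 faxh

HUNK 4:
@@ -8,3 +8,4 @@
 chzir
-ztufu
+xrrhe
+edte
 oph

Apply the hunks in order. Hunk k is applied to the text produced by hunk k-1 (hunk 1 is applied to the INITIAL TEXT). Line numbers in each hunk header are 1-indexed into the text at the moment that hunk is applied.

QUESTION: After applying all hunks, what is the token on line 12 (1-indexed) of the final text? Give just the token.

Hunk 1: at line 3 remove [tyys] add [aur,pyoro,mkj] -> 14 lines: ucx skm nnl aur pyoro mkj qdj chzir ztufu oph wwgaj czlqg drxpu faxh
Hunk 2: at line 10 remove [czlqg] add [ccr,udpq,ift] -> 16 lines: ucx skm nnl aur pyoro mkj qdj chzir ztufu oph wwgaj ccr udpq ift drxpu faxh
Hunk 3: at line 12 remove [ift] add [erojg,jykr] -> 17 lines: ucx skm nnl aur pyoro mkj qdj chzir ztufu oph wwgaj ccr udpq erojg jykr drxpu faxh
Hunk 4: at line 8 remove [ztufu] add [xrrhe,edte] -> 18 lines: ucx skm nnl aur pyoro mkj qdj chzir xrrhe edte oph wwgaj ccr udpq erojg jykr drxpu faxh
Final line 12: wwgaj

Answer: wwgaj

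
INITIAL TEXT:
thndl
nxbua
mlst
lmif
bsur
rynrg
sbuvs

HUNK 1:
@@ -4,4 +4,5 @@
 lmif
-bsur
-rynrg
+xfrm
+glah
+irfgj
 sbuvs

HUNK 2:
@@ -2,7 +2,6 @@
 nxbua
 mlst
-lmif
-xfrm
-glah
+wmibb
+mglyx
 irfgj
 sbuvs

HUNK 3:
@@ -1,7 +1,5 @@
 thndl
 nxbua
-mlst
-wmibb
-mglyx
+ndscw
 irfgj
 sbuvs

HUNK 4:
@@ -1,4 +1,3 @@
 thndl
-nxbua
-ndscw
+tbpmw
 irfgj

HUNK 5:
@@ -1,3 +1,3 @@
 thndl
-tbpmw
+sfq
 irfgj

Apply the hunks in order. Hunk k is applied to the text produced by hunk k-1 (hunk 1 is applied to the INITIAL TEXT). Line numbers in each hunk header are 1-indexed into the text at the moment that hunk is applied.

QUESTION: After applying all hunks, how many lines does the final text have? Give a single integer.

Answer: 4

Derivation:
Hunk 1: at line 4 remove [bsur,rynrg] add [xfrm,glah,irfgj] -> 8 lines: thndl nxbua mlst lmif xfrm glah irfgj sbuvs
Hunk 2: at line 2 remove [lmif,xfrm,glah] add [wmibb,mglyx] -> 7 lines: thndl nxbua mlst wmibb mglyx irfgj sbuvs
Hunk 3: at line 1 remove [mlst,wmibb,mglyx] add [ndscw] -> 5 lines: thndl nxbua ndscw irfgj sbuvs
Hunk 4: at line 1 remove [nxbua,ndscw] add [tbpmw] -> 4 lines: thndl tbpmw irfgj sbuvs
Hunk 5: at line 1 remove [tbpmw] add [sfq] -> 4 lines: thndl sfq irfgj sbuvs
Final line count: 4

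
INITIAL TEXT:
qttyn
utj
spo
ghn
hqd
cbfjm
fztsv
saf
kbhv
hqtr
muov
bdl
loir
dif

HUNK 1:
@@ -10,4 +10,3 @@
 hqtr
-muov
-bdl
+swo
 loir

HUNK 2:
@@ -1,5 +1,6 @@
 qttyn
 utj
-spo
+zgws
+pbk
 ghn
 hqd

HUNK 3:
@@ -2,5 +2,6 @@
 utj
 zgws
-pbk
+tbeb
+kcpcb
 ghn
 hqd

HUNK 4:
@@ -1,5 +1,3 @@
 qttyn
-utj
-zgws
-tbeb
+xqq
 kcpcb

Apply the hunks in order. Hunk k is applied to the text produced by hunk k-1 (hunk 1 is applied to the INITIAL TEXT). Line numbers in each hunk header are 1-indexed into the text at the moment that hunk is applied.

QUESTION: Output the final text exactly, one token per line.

Hunk 1: at line 10 remove [muov,bdl] add [swo] -> 13 lines: qttyn utj spo ghn hqd cbfjm fztsv saf kbhv hqtr swo loir dif
Hunk 2: at line 1 remove [spo] add [zgws,pbk] -> 14 lines: qttyn utj zgws pbk ghn hqd cbfjm fztsv saf kbhv hqtr swo loir dif
Hunk 3: at line 2 remove [pbk] add [tbeb,kcpcb] -> 15 lines: qttyn utj zgws tbeb kcpcb ghn hqd cbfjm fztsv saf kbhv hqtr swo loir dif
Hunk 4: at line 1 remove [utj,zgws,tbeb] add [xqq] -> 13 lines: qttyn xqq kcpcb ghn hqd cbfjm fztsv saf kbhv hqtr swo loir dif

Answer: qttyn
xqq
kcpcb
ghn
hqd
cbfjm
fztsv
saf
kbhv
hqtr
swo
loir
dif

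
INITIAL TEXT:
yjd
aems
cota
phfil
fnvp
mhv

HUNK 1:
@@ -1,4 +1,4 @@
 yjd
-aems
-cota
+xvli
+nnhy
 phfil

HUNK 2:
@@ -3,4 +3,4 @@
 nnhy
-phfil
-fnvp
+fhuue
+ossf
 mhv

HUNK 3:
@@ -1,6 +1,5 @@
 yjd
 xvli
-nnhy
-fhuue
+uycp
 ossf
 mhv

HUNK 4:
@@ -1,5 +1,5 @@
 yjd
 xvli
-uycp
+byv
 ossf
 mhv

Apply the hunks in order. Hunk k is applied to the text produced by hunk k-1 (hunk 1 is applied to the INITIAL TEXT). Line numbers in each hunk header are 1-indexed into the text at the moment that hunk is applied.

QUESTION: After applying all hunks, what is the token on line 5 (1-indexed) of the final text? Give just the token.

Hunk 1: at line 1 remove [aems,cota] add [xvli,nnhy] -> 6 lines: yjd xvli nnhy phfil fnvp mhv
Hunk 2: at line 3 remove [phfil,fnvp] add [fhuue,ossf] -> 6 lines: yjd xvli nnhy fhuue ossf mhv
Hunk 3: at line 1 remove [nnhy,fhuue] add [uycp] -> 5 lines: yjd xvli uycp ossf mhv
Hunk 4: at line 1 remove [uycp] add [byv] -> 5 lines: yjd xvli byv ossf mhv
Final line 5: mhv

Answer: mhv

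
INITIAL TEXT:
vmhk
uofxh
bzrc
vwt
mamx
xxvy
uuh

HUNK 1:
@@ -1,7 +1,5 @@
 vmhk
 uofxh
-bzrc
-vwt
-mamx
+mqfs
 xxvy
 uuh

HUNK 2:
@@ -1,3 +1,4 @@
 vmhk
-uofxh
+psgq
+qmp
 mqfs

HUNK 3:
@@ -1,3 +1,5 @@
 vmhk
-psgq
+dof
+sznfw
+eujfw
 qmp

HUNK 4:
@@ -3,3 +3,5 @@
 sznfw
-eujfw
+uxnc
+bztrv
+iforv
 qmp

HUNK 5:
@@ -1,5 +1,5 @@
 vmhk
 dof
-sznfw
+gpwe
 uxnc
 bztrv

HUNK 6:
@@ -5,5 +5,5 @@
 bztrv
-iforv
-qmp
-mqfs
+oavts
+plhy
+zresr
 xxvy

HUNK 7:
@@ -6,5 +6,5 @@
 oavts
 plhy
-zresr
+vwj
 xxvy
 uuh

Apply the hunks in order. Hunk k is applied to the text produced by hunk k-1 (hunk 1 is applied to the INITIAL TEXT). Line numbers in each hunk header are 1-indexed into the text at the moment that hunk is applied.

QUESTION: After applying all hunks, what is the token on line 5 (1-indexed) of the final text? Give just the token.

Answer: bztrv

Derivation:
Hunk 1: at line 1 remove [bzrc,vwt,mamx] add [mqfs] -> 5 lines: vmhk uofxh mqfs xxvy uuh
Hunk 2: at line 1 remove [uofxh] add [psgq,qmp] -> 6 lines: vmhk psgq qmp mqfs xxvy uuh
Hunk 3: at line 1 remove [psgq] add [dof,sznfw,eujfw] -> 8 lines: vmhk dof sznfw eujfw qmp mqfs xxvy uuh
Hunk 4: at line 3 remove [eujfw] add [uxnc,bztrv,iforv] -> 10 lines: vmhk dof sznfw uxnc bztrv iforv qmp mqfs xxvy uuh
Hunk 5: at line 1 remove [sznfw] add [gpwe] -> 10 lines: vmhk dof gpwe uxnc bztrv iforv qmp mqfs xxvy uuh
Hunk 6: at line 5 remove [iforv,qmp,mqfs] add [oavts,plhy,zresr] -> 10 lines: vmhk dof gpwe uxnc bztrv oavts plhy zresr xxvy uuh
Hunk 7: at line 6 remove [zresr] add [vwj] -> 10 lines: vmhk dof gpwe uxnc bztrv oavts plhy vwj xxvy uuh
Final line 5: bztrv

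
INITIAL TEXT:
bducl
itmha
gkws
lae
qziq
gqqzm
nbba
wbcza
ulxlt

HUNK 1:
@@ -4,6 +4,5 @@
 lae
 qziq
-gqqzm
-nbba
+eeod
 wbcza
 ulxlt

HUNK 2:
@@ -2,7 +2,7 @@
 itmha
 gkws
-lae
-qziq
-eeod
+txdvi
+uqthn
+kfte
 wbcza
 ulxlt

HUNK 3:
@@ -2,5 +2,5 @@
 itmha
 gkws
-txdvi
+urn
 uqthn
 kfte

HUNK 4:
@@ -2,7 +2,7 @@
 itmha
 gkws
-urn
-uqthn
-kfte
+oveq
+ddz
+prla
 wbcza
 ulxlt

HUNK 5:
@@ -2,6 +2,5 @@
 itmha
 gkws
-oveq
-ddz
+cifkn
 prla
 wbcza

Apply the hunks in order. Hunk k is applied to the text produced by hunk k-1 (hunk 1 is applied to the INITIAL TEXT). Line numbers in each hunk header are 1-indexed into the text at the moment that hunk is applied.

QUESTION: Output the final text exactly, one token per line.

Answer: bducl
itmha
gkws
cifkn
prla
wbcza
ulxlt

Derivation:
Hunk 1: at line 4 remove [gqqzm,nbba] add [eeod] -> 8 lines: bducl itmha gkws lae qziq eeod wbcza ulxlt
Hunk 2: at line 2 remove [lae,qziq,eeod] add [txdvi,uqthn,kfte] -> 8 lines: bducl itmha gkws txdvi uqthn kfte wbcza ulxlt
Hunk 3: at line 2 remove [txdvi] add [urn] -> 8 lines: bducl itmha gkws urn uqthn kfte wbcza ulxlt
Hunk 4: at line 2 remove [urn,uqthn,kfte] add [oveq,ddz,prla] -> 8 lines: bducl itmha gkws oveq ddz prla wbcza ulxlt
Hunk 5: at line 2 remove [oveq,ddz] add [cifkn] -> 7 lines: bducl itmha gkws cifkn prla wbcza ulxlt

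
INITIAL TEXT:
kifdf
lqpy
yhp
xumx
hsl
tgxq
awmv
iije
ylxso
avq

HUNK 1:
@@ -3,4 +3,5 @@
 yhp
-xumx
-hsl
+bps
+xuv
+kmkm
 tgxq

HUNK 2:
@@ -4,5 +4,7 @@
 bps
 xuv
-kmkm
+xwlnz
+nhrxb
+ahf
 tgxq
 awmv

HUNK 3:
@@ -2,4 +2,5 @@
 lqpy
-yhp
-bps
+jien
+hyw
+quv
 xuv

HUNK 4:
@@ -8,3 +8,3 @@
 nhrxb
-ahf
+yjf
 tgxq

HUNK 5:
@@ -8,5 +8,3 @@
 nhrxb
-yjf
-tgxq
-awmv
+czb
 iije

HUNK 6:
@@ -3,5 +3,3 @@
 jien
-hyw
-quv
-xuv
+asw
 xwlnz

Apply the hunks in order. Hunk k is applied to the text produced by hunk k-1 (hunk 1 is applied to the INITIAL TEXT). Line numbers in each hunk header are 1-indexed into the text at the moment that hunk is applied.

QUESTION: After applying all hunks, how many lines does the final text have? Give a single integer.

Answer: 10

Derivation:
Hunk 1: at line 3 remove [xumx,hsl] add [bps,xuv,kmkm] -> 11 lines: kifdf lqpy yhp bps xuv kmkm tgxq awmv iije ylxso avq
Hunk 2: at line 4 remove [kmkm] add [xwlnz,nhrxb,ahf] -> 13 lines: kifdf lqpy yhp bps xuv xwlnz nhrxb ahf tgxq awmv iije ylxso avq
Hunk 3: at line 2 remove [yhp,bps] add [jien,hyw,quv] -> 14 lines: kifdf lqpy jien hyw quv xuv xwlnz nhrxb ahf tgxq awmv iije ylxso avq
Hunk 4: at line 8 remove [ahf] add [yjf] -> 14 lines: kifdf lqpy jien hyw quv xuv xwlnz nhrxb yjf tgxq awmv iije ylxso avq
Hunk 5: at line 8 remove [yjf,tgxq,awmv] add [czb] -> 12 lines: kifdf lqpy jien hyw quv xuv xwlnz nhrxb czb iije ylxso avq
Hunk 6: at line 3 remove [hyw,quv,xuv] add [asw] -> 10 lines: kifdf lqpy jien asw xwlnz nhrxb czb iije ylxso avq
Final line count: 10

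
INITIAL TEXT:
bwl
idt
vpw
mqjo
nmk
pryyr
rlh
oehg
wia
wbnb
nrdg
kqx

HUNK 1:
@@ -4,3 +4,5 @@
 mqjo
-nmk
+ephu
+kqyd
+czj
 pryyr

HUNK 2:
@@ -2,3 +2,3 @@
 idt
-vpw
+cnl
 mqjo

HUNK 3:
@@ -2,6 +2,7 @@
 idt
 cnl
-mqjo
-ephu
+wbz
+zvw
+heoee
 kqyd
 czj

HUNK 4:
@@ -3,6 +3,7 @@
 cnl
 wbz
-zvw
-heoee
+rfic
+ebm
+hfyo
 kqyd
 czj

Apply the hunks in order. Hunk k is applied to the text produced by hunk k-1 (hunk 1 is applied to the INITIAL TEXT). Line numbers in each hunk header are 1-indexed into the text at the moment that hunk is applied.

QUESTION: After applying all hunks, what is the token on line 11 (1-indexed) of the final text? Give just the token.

Hunk 1: at line 4 remove [nmk] add [ephu,kqyd,czj] -> 14 lines: bwl idt vpw mqjo ephu kqyd czj pryyr rlh oehg wia wbnb nrdg kqx
Hunk 2: at line 2 remove [vpw] add [cnl] -> 14 lines: bwl idt cnl mqjo ephu kqyd czj pryyr rlh oehg wia wbnb nrdg kqx
Hunk 3: at line 2 remove [mqjo,ephu] add [wbz,zvw,heoee] -> 15 lines: bwl idt cnl wbz zvw heoee kqyd czj pryyr rlh oehg wia wbnb nrdg kqx
Hunk 4: at line 3 remove [zvw,heoee] add [rfic,ebm,hfyo] -> 16 lines: bwl idt cnl wbz rfic ebm hfyo kqyd czj pryyr rlh oehg wia wbnb nrdg kqx
Final line 11: rlh

Answer: rlh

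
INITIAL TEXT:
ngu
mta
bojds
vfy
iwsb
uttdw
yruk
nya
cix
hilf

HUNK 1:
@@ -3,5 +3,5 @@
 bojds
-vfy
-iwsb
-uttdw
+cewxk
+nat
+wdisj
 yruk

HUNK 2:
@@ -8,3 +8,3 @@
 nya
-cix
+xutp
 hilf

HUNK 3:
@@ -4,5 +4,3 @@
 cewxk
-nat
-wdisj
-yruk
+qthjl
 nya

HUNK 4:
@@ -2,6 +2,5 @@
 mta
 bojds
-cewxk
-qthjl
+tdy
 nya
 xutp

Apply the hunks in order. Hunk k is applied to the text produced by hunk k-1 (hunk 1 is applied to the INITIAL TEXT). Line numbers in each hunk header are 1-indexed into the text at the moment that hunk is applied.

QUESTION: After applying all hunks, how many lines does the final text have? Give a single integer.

Answer: 7

Derivation:
Hunk 1: at line 3 remove [vfy,iwsb,uttdw] add [cewxk,nat,wdisj] -> 10 lines: ngu mta bojds cewxk nat wdisj yruk nya cix hilf
Hunk 2: at line 8 remove [cix] add [xutp] -> 10 lines: ngu mta bojds cewxk nat wdisj yruk nya xutp hilf
Hunk 3: at line 4 remove [nat,wdisj,yruk] add [qthjl] -> 8 lines: ngu mta bojds cewxk qthjl nya xutp hilf
Hunk 4: at line 2 remove [cewxk,qthjl] add [tdy] -> 7 lines: ngu mta bojds tdy nya xutp hilf
Final line count: 7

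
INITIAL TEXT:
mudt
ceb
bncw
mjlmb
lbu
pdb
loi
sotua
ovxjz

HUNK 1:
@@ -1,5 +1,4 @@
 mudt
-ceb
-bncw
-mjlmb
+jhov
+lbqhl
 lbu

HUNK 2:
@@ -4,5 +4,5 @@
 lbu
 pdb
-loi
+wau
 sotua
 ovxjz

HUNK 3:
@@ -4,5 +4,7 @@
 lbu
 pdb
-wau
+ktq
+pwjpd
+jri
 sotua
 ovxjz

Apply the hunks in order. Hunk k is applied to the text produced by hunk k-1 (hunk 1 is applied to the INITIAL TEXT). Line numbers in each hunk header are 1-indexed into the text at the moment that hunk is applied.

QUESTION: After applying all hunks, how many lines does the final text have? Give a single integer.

Hunk 1: at line 1 remove [ceb,bncw,mjlmb] add [jhov,lbqhl] -> 8 lines: mudt jhov lbqhl lbu pdb loi sotua ovxjz
Hunk 2: at line 4 remove [loi] add [wau] -> 8 lines: mudt jhov lbqhl lbu pdb wau sotua ovxjz
Hunk 3: at line 4 remove [wau] add [ktq,pwjpd,jri] -> 10 lines: mudt jhov lbqhl lbu pdb ktq pwjpd jri sotua ovxjz
Final line count: 10

Answer: 10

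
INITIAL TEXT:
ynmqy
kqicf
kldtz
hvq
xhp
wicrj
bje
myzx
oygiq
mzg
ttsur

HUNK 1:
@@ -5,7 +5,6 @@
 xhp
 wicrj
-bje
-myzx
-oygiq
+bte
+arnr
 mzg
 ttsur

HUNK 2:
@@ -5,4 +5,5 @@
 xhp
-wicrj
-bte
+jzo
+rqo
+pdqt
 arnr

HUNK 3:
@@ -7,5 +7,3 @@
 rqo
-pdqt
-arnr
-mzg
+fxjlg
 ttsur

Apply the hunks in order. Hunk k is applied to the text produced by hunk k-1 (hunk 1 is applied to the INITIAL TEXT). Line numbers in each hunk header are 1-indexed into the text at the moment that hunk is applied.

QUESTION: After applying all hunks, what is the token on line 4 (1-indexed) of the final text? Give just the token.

Answer: hvq

Derivation:
Hunk 1: at line 5 remove [bje,myzx,oygiq] add [bte,arnr] -> 10 lines: ynmqy kqicf kldtz hvq xhp wicrj bte arnr mzg ttsur
Hunk 2: at line 5 remove [wicrj,bte] add [jzo,rqo,pdqt] -> 11 lines: ynmqy kqicf kldtz hvq xhp jzo rqo pdqt arnr mzg ttsur
Hunk 3: at line 7 remove [pdqt,arnr,mzg] add [fxjlg] -> 9 lines: ynmqy kqicf kldtz hvq xhp jzo rqo fxjlg ttsur
Final line 4: hvq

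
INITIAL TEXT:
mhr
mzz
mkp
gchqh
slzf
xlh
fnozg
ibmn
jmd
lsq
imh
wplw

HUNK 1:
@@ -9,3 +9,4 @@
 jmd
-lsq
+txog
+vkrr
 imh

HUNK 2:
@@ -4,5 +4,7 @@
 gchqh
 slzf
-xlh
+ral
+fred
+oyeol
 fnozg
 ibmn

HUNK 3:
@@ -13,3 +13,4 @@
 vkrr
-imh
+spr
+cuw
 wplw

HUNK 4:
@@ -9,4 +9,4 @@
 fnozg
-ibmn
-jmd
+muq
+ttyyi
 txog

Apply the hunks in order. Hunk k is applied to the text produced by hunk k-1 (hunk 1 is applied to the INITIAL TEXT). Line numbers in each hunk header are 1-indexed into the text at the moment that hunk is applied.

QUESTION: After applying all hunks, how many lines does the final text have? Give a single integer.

Hunk 1: at line 9 remove [lsq] add [txog,vkrr] -> 13 lines: mhr mzz mkp gchqh slzf xlh fnozg ibmn jmd txog vkrr imh wplw
Hunk 2: at line 4 remove [xlh] add [ral,fred,oyeol] -> 15 lines: mhr mzz mkp gchqh slzf ral fred oyeol fnozg ibmn jmd txog vkrr imh wplw
Hunk 3: at line 13 remove [imh] add [spr,cuw] -> 16 lines: mhr mzz mkp gchqh slzf ral fred oyeol fnozg ibmn jmd txog vkrr spr cuw wplw
Hunk 4: at line 9 remove [ibmn,jmd] add [muq,ttyyi] -> 16 lines: mhr mzz mkp gchqh slzf ral fred oyeol fnozg muq ttyyi txog vkrr spr cuw wplw
Final line count: 16

Answer: 16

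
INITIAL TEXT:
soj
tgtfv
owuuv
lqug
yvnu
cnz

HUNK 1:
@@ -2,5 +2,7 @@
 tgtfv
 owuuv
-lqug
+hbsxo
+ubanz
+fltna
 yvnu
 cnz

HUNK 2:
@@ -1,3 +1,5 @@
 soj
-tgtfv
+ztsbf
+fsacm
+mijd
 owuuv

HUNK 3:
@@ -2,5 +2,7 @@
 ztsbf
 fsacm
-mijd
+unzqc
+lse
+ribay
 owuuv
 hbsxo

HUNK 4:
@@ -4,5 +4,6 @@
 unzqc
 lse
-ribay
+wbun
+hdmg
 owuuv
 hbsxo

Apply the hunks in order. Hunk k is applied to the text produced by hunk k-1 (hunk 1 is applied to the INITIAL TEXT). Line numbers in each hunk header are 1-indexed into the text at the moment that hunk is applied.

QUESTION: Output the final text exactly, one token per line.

Answer: soj
ztsbf
fsacm
unzqc
lse
wbun
hdmg
owuuv
hbsxo
ubanz
fltna
yvnu
cnz

Derivation:
Hunk 1: at line 2 remove [lqug] add [hbsxo,ubanz,fltna] -> 8 lines: soj tgtfv owuuv hbsxo ubanz fltna yvnu cnz
Hunk 2: at line 1 remove [tgtfv] add [ztsbf,fsacm,mijd] -> 10 lines: soj ztsbf fsacm mijd owuuv hbsxo ubanz fltna yvnu cnz
Hunk 3: at line 2 remove [mijd] add [unzqc,lse,ribay] -> 12 lines: soj ztsbf fsacm unzqc lse ribay owuuv hbsxo ubanz fltna yvnu cnz
Hunk 4: at line 4 remove [ribay] add [wbun,hdmg] -> 13 lines: soj ztsbf fsacm unzqc lse wbun hdmg owuuv hbsxo ubanz fltna yvnu cnz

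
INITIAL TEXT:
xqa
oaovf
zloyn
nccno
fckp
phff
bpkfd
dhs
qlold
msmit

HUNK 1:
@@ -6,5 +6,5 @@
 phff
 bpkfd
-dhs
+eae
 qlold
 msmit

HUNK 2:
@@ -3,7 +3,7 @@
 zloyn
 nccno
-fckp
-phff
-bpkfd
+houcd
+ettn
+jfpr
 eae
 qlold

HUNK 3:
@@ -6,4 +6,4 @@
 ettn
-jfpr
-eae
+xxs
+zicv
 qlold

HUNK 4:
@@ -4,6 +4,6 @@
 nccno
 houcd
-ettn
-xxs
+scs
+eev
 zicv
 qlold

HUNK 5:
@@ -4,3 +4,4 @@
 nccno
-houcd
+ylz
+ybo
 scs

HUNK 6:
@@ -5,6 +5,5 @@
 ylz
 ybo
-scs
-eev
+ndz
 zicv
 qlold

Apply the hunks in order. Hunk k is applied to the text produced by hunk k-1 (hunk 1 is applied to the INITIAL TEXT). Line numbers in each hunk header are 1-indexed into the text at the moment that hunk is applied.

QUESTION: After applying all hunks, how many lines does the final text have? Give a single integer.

Answer: 10

Derivation:
Hunk 1: at line 6 remove [dhs] add [eae] -> 10 lines: xqa oaovf zloyn nccno fckp phff bpkfd eae qlold msmit
Hunk 2: at line 3 remove [fckp,phff,bpkfd] add [houcd,ettn,jfpr] -> 10 lines: xqa oaovf zloyn nccno houcd ettn jfpr eae qlold msmit
Hunk 3: at line 6 remove [jfpr,eae] add [xxs,zicv] -> 10 lines: xqa oaovf zloyn nccno houcd ettn xxs zicv qlold msmit
Hunk 4: at line 4 remove [ettn,xxs] add [scs,eev] -> 10 lines: xqa oaovf zloyn nccno houcd scs eev zicv qlold msmit
Hunk 5: at line 4 remove [houcd] add [ylz,ybo] -> 11 lines: xqa oaovf zloyn nccno ylz ybo scs eev zicv qlold msmit
Hunk 6: at line 5 remove [scs,eev] add [ndz] -> 10 lines: xqa oaovf zloyn nccno ylz ybo ndz zicv qlold msmit
Final line count: 10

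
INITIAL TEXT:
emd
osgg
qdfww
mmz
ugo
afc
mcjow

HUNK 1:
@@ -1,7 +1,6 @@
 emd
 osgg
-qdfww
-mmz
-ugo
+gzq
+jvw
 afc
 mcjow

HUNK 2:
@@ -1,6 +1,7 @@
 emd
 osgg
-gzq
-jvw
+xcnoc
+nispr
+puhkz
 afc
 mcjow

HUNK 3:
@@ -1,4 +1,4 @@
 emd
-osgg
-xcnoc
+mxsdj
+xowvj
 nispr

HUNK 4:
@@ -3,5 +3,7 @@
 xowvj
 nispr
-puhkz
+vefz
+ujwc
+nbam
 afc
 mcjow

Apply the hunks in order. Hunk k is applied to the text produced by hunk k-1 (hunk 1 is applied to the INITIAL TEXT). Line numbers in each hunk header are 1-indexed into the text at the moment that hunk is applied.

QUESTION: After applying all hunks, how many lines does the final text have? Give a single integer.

Hunk 1: at line 1 remove [qdfww,mmz,ugo] add [gzq,jvw] -> 6 lines: emd osgg gzq jvw afc mcjow
Hunk 2: at line 1 remove [gzq,jvw] add [xcnoc,nispr,puhkz] -> 7 lines: emd osgg xcnoc nispr puhkz afc mcjow
Hunk 3: at line 1 remove [osgg,xcnoc] add [mxsdj,xowvj] -> 7 lines: emd mxsdj xowvj nispr puhkz afc mcjow
Hunk 4: at line 3 remove [puhkz] add [vefz,ujwc,nbam] -> 9 lines: emd mxsdj xowvj nispr vefz ujwc nbam afc mcjow
Final line count: 9

Answer: 9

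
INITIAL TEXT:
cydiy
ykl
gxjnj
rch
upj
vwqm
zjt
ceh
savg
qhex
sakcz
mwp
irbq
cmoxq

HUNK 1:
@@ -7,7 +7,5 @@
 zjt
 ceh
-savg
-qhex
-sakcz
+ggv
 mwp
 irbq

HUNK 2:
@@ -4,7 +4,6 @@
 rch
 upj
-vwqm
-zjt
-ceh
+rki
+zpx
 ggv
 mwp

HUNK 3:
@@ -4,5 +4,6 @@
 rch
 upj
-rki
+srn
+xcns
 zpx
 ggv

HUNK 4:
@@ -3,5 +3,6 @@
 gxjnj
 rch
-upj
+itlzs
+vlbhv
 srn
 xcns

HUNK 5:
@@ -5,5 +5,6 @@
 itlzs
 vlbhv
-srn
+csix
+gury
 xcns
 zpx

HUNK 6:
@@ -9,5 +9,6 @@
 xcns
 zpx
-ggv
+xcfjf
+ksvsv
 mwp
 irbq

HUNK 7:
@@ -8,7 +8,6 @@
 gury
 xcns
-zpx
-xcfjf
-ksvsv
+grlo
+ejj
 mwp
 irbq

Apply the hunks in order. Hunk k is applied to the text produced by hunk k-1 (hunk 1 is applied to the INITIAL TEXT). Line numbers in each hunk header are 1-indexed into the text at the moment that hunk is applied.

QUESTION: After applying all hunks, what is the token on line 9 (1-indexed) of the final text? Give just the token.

Hunk 1: at line 7 remove [savg,qhex,sakcz] add [ggv] -> 12 lines: cydiy ykl gxjnj rch upj vwqm zjt ceh ggv mwp irbq cmoxq
Hunk 2: at line 4 remove [vwqm,zjt,ceh] add [rki,zpx] -> 11 lines: cydiy ykl gxjnj rch upj rki zpx ggv mwp irbq cmoxq
Hunk 3: at line 4 remove [rki] add [srn,xcns] -> 12 lines: cydiy ykl gxjnj rch upj srn xcns zpx ggv mwp irbq cmoxq
Hunk 4: at line 3 remove [upj] add [itlzs,vlbhv] -> 13 lines: cydiy ykl gxjnj rch itlzs vlbhv srn xcns zpx ggv mwp irbq cmoxq
Hunk 5: at line 5 remove [srn] add [csix,gury] -> 14 lines: cydiy ykl gxjnj rch itlzs vlbhv csix gury xcns zpx ggv mwp irbq cmoxq
Hunk 6: at line 9 remove [ggv] add [xcfjf,ksvsv] -> 15 lines: cydiy ykl gxjnj rch itlzs vlbhv csix gury xcns zpx xcfjf ksvsv mwp irbq cmoxq
Hunk 7: at line 8 remove [zpx,xcfjf,ksvsv] add [grlo,ejj] -> 14 lines: cydiy ykl gxjnj rch itlzs vlbhv csix gury xcns grlo ejj mwp irbq cmoxq
Final line 9: xcns

Answer: xcns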